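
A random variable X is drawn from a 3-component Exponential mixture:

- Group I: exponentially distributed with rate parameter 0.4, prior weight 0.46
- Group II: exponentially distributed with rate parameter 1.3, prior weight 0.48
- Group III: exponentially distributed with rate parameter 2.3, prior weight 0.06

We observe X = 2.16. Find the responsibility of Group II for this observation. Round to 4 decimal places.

The responsibility of component k is π_k f_k(x) divided by Σ_j π_j f_j(x).
Evaluate each component's likelihood at the observed value:
  p_I = 0.4·e^(−0.4·2.16) = 0.4·e^(−0.8640) = 0.168589
  p_II = 1.3·e^(−1.3·2.16) = 1.3·e^(−2.8080) = 0.0784232
  p_III = 2.3·e^(−2.3·2.16) = 2.3·e^(−4.9680) = 0.0160012
Multiply by the mixture weights:
  π_I·p_I = 0.46 × 0.168589 = 0.077551
  π_II·p_II = 0.48 × 0.0784232 = 0.0376431
  π_III·p_III = 0.06 × 0.0160012 = 0.000960073
Evidence: 0.077551 + 0.0376431 + 0.000960073 = 0.116154
P(Group II | 2.16) ≈ 0.3241

0.3241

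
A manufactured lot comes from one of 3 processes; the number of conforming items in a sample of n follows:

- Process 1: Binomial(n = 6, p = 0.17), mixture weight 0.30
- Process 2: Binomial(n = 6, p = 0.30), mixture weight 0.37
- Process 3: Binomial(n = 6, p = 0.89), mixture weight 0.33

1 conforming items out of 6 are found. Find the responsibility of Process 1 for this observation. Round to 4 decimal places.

The responsibility of component k is π_k f_k(x) divided by Σ_j π_j f_j(x).
Evaluate each component's likelihood at the observed value:
  p_1 = C(6,1)·0.17^1·0.83^5 = 6·0.17·0.393904 = 0.401782
  p_2 = C(6,1)·0.30^1·0.70^5 = 6·0.3·0.16807 = 0.302526
  p_3 = C(6,1)·0.89^1·0.11^5 = 6·0.89·1.61051e-05 = 8.60012e-05
Multiply by the mixture weights:
  π_1·p_1 = 0.30 × 0.401782 = 0.120535
  π_2·p_2 = 0.37 × 0.302526 = 0.111935
  π_3·p_3 = 0.33 × 8.60012e-05 = 2.83804e-05
Sum: 0.120535 + 0.111935 + 2.83804e-05 = 0.232498
Responsibility of Process 1: 0.120535 / 0.232498 ≈ 0.5184

0.5184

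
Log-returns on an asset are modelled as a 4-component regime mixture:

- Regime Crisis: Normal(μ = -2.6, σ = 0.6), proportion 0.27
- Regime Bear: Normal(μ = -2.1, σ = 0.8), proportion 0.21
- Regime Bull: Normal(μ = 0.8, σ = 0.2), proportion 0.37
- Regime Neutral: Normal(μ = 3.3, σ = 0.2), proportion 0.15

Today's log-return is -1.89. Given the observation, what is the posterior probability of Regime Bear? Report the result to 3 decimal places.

The responsibility of component k is π_k f_k(x) divided by Σ_j π_j f_j(x).
Normal densities:
  f_Crisis = (1/(0.6·√(2π)))·exp(−(-1.89−-2.6)²/(2·0.6²)) = 0.664904·exp(-0.70014) = 0.330136
  f_Bear = (1/(0.8·√(2π)))·exp(−(-1.89−-2.1)²/(2·0.8²)) = 0.498678·exp(-0.03445) = 0.481789
  f_Bull = (1/(0.2·√(2π)))·exp(−(-1.89−0.8)²/(2·0.2²)) = 1.994711·exp(-90.45125) = 1.04088e-39
  f_Neutral = (1/(0.2·√(2π)))·exp(−(-1.89−3.3)²/(2·0.2²)) = 1.994711·exp(-336.70125) = 1.18137e-146
Prior × likelihood for each component:
  π_Crisis·f_Crisis = 0.27 × 0.330136 = 0.0891366
  π_Bear·f_Bear = 0.21 × 0.481789 = 0.101176
  π_Bull·f_Bull = 0.37 × 1.04088e-39 = 3.85126e-40
  π_Neutral·f_Neutral = 0.15 × 1.18137e-146 = 1.77205e-147
Marginal: 0.0891366 + 0.101176 + 3.85126e-40 + 1.77205e-147 = 0.190312
Responsibility of Regime Bear: 0.101176 / 0.190312 ≈ 0.532

0.532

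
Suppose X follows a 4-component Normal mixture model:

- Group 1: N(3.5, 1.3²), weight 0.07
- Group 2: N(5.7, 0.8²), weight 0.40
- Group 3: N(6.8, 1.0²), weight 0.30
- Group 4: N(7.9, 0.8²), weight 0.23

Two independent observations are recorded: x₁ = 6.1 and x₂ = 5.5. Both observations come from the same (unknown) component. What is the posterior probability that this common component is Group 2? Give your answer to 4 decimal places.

0.8386

Posterior ∝ prior × likelihood, so P(k | x) ∝ w_k f_k(x); normalise over all components.
Since both observations come from the same component, the likelihood for component k is f_k(x₁)·f_k(x₂).
  L_1 = [(1/(1.3·√(2π)))·exp(−(6.1−3.5)²/(2·1.3²)) = 0.306879·exp(-2.00000) = 0.0415315] × [0.0939742] = 0.00390289
  L_2 = [(1/(0.8·√(2π)))·exp(−(6.1−5.7)²/(2·0.8²)) = 0.498678·exp(-0.12500) = 0.440082] × [0.483335] = 0.212707
  L_3 = [(1/(1.0·√(2π)))·exp(−(6.1−6.8)²/(2·1.0²)) = 0.398942·exp(-0.24500) = 0.312254] × [0.171369] = 0.0535105
  L_4 = [(1/(0.8·√(2π)))·exp(−(6.1−7.9)²/(2·0.8²)) = 0.498678·exp(-2.53125) = 0.0396746] × [0.00553981] = 0.00021979
Prior × likelihood for each component:
  w_1·L_1 = 0.07 × 0.00390289 = 0.000273202
  w_2·L_2 = 0.40 × 0.212707 = 0.0850828
  w_3·L_3 = 0.30 × 0.0535105 = 0.0160532
  w_4·L_4 = 0.23 × 0.00021979 = 5.05516e-05
Sum: 0.000273202 + 0.0850828 + 0.0160532 + 5.05516e-05 = 0.10146
P(Group 2 | x₁, x₂) ≈ 0.8386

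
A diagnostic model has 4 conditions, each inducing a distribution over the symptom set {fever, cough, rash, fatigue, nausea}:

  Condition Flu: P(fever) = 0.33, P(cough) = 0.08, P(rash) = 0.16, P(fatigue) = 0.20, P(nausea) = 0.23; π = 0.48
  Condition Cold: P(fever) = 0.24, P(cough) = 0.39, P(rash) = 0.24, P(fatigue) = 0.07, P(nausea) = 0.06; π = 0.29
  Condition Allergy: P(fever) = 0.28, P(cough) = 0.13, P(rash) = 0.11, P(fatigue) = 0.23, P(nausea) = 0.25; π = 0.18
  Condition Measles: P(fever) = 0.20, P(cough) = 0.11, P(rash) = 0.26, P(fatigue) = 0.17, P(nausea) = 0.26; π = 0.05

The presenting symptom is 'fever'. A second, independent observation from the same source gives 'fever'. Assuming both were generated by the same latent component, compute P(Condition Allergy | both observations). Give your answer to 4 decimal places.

The responsibility of component k is π_k f_k(x) divided by Σ_j π_j f_j(x).
Since both observations come from the same component, the likelihood for component k is f_k(x₁)·f_k(x₂).
  p_Flu = [0.33] × [0.33] = 0.1089
  p_Cold = [0.24] × [0.24] = 0.0576
  p_Allergy = [0.28] × [0.28] = 0.0784
  p_Measles = [0.2] × [0.2] = 0.04
Unnormalised posteriors:
  π_Flu·p_Flu = 0.48 × 0.1089 = 0.052272
  π_Cold·p_Cold = 0.29 × 0.0576 = 0.016704
  π_Allergy·p_Allergy = 0.18 × 0.0784 = 0.014112
  π_Measles·p_Measles = 0.05 × 0.04 = 0.002
Evidence: 0.052272 + 0.016704 + 0.014112 + 0.002 = 0.085088
P(Condition Allergy | x₁, x₂) = 0.014112 / 0.085088 ≈ 0.1659

0.1659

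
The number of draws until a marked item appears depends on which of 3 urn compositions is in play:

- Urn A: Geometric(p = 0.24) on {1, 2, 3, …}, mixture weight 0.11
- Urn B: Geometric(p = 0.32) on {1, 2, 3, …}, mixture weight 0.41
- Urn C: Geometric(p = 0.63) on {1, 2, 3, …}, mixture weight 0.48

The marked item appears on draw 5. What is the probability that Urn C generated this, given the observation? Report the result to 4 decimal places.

0.1333

Apply Bayes' rule: the posterior for each component is proportional to its prior times its likelihood at x.
Evaluate each component's likelihood at the observed value:
  f_A = 0.0800692
  f_B = 0.0684204
  f_C = 0.0118072
Unnormalised posteriors:
  π_A·f_A = 0.11 × 0.0800692 = 0.00880761
  π_B·f_B = 0.41 × 0.0684204 = 0.0280524
  π_C·f_C = 0.48 × 0.0118072 = 0.00566746
Marginal: 0.00880761 + 0.0280524 + 0.00566746 = 0.0425274
So the posterior for Urn C is 0.00566746 / 0.0425274 ≈ 0.1333.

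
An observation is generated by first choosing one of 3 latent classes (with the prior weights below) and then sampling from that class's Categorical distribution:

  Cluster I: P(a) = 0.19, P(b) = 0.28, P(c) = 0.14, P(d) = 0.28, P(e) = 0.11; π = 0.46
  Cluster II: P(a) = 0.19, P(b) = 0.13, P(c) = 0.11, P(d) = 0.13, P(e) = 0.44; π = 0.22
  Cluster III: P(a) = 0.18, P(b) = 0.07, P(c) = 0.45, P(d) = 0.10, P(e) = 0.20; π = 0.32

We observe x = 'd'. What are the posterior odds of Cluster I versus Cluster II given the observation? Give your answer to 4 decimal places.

4.5035

The posterior odds equal the prior odds times the likelihood ratio: (π_i/π_j)·(f_i(x)/f_j(x)).
Categorical probabilities:
  L_I = P(d | comp) = 0.28
  L_II = P(d | comp) = 0.13
  L_III = P(d | comp) = 0.10
Odds = (0.46/0.22) × (0.28/0.13) = 2.09091 × 2.15385 ≈ 4.5035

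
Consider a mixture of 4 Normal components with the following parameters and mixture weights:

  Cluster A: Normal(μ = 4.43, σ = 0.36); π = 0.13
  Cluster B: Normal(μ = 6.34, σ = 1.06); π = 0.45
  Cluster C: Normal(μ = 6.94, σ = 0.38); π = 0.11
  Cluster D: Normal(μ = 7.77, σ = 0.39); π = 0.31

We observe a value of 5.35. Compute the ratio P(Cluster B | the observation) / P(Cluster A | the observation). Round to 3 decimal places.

19.907

Posterior odds = (π_i f_i(x)) / (π_j f_j(x)); the normalising sum cancels.
Component likelihoods at x = 5.35:
  p_A = 0.0423105
  p_B = 0.243327
  p_C = 0.000165728
  p_D = 4.45545e-09
Odds = (0.45/0.13) × (0.243327/0.0423105) = 3.46154 × 5.75097 ≈ 19.907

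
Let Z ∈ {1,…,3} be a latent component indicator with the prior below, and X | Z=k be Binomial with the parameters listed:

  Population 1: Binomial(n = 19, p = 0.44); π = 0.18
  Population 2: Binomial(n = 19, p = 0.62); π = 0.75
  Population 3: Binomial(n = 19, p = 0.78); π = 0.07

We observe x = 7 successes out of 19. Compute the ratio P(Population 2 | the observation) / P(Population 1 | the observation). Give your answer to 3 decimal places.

Posterior odds = (w_i f_i(x)) / (w_j f_j(x)); the normalising sum cancels.
Binomial probabilities:
  L_1 = C(19,7)·0.44^7·0.56^12 = 50388·0.00319278·0.000951166 = 0.153021
  L_2 = C(19,7)·0.62^7·0.38^12 = 50388·0.0352161·9.06574e-06 = 0.0160869
  L_3 = C(19,7)·0.78^7·0.22^12 = 50388·0.175656·1.2855e-08 = 0.000113779
Odds = (0.75/0.18) × (0.0160869/0.153021) = 4.16667 × 0.105128 ≈ 0.438

0.438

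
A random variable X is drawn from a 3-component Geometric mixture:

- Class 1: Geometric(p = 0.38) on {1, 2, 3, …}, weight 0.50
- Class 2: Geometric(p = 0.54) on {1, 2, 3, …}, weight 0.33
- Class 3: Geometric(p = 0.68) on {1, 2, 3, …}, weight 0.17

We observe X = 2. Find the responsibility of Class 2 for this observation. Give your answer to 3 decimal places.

0.346

The responsibility of component k is P(Z=k) f_k(x) divided by Σ_j P(Z=j) f_j(x).
Evaluate each component's likelihood at the observed value:
  p_1 = 0.38·(1−0.38)^1 = 0.38·0.62 = 0.2356
  p_2 = 0.54·(1−0.54)^1 = 0.54·0.46 = 0.2484
  p_3 = 0.68·(1−0.68)^1 = 0.68·0.32 = 0.2176
Multiply by the mixture weights:
  P(Z=1)·p_1 = 0.50 × 0.2356 = 0.1178
  P(Z=2)·p_2 = 0.33 × 0.2484 = 0.081972
  P(Z=3)·p_3 = 0.17 × 0.2176 = 0.036992
Sum: 0.1178 + 0.081972 + 0.036992 = 0.236764
P(Class 2 | data) ≈ 0.346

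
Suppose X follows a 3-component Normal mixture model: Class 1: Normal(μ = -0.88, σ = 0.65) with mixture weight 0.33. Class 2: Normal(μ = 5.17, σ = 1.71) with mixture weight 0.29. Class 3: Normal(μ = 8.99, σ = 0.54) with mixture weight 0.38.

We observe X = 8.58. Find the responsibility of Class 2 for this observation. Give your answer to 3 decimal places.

0.042

Posterior ∝ prior × likelihood, so P(k | x) ∝ w_k f_k(x); normalise over all components.
Component likelihoods at x = 8.58:
  L_1 = 6.20978e-47
  L_2 = 0.0319446
  L_3 = 0.553779
Prior × likelihood for each component:
  w_1·L_1 = 0.33 × 6.20978e-47 = 2.04923e-47
  w_2·L_2 = 0.29 × 0.0319446 = 0.00926393
  w_3·L_3 = 0.38 × 0.553779 = 0.210436
Evidence: 2.04923e-47 + 0.00926393 + 0.210436 = 0.2197
P(Class 2 | the observation) = 0.00926393 / 0.2197 ≈ 0.042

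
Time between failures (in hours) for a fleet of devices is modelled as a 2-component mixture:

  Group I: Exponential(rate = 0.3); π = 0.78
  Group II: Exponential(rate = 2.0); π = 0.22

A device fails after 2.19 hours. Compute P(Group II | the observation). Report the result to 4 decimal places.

0.0435

P(component k | x) = π_k·f_k(x) / marginal(x), where marginal(x) = Σ_j π_j·f_j(x).
Exponential densities:
  p_I = 0.155521
  p_II = 0.0250507
Weight by the priors:
  π_I·p_I = 0.78 × 0.155521 = 0.121307
  π_II·p_II = 0.22 × 0.0250507 = 0.00551116
Sum: 0.121307 + 0.00551116 = 0.126818
P(Group II | data) ≈ 0.0435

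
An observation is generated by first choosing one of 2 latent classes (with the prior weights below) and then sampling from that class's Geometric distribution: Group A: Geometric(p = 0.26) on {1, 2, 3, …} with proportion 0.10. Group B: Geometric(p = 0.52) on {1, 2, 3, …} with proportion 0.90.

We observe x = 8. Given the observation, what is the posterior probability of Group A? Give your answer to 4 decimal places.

0.5349

Posterior ∝ prior × likelihood, so P(k | x) ∝ π_k f_k(x); normalise over all components.
Component likelihoods at x = 8:
  L_A = 0.26·(1−0.26)^7 = 0.26·0.121513 = 0.0315933
  L_B = 0.52·(1−0.52)^7 = 0.52·0.00587068 = 0.00305276
Prior × likelihood for each component:
  π_A·L_A = 0.10 × 0.0315933 = 0.00315933
  π_B·L_B = 0.90 × 0.00305276 = 0.00274748
Sum: 0.00315933 + 0.00274748 = 0.00590681
P(Group A | the observation) ≈ 0.5349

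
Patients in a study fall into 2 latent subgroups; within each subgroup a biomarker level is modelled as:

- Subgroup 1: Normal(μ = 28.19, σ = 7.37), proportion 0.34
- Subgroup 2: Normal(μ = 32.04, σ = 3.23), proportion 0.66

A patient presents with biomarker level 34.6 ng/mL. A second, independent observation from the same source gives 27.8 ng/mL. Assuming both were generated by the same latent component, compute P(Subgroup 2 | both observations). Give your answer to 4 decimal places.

0.8201

By Bayes' theorem, P(k | x) = w_k f_k(x) / Σ_j w_j f_j(x).
Since both observations come from the same component, the likelihood for component k is f_k(x₁)·f_k(x₂).
  L_1 = [0.0370835] × [0.0540548] = 0.00200454
  L_2 = [0.09022] × [0.0521828] = 0.00470793
Prior × likelihood for each component:
  w_1·L_1 = 0.34 × 0.00200454 = 0.000681545
  w_2·L_2 = 0.66 × 0.00470793 = 0.00310723
Sum: 0.000681545 + 0.00310723 = 0.00378878
P(Subgroup 2 | x₁, x₂) ≈ 0.8201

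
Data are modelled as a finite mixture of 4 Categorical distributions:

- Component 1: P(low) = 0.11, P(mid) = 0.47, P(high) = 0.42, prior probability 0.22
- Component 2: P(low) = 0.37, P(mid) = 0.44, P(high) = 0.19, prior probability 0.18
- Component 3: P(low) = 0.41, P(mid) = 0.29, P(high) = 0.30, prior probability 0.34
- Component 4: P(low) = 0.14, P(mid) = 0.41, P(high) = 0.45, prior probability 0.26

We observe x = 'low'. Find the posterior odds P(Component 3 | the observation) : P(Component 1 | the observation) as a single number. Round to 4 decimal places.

Since P(k|x) ∝ P(Z=k) f_k(x), the posterior odds are P(Z=i) f_i(x) / (P(Z=j) f_j(x)).
Categorical probabilities:
  L_1 = 0.11
  L_2 = 0.37
  L_3 = 0.41
  L_4 = 0.14
Odds = (0.34/0.22) × (0.41/0.11) = 1.54545 × 3.72727 ≈ 5.7603

5.7603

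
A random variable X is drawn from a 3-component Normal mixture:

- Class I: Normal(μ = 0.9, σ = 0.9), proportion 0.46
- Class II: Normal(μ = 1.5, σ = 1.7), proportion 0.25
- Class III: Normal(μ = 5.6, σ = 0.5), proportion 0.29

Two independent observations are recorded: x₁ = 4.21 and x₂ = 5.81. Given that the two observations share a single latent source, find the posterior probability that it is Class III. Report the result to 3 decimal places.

By Bayes' theorem, P(k | x) = w_k f_k(x) / Σ_j w_j f_j(x).
Since both observations come from the same component, the likelihood for component k is f_k(x₁)·f_k(x₂).
  f_I = [(1/(0.9·√(2π)))·exp(−(4.21−0.9)²/(2·0.9²)) = 0.443269·exp(-6.76302) = 0.000512299] × [1.5265e-07] = 7.82022e-11
  f_II = [(1/(1.7·√(2π)))·exp(−(4.21−1.5)²/(2·1.7²)) = 0.234672·exp(-1.27061) = 0.0658634] × [0.0094341] = 0.000621362
  f_III = [(1/(0.5·√(2π)))·exp(−(4.21−5.6)²/(2·0.5²)) = 0.797885·exp(-3.86420) = 0.0167394] × [0.730525] = 0.0122285
Weight by the priors:
  w_I·f_I = 0.46 × 7.82022e-11 = 3.5973e-11
  w_II·f_II = 0.25 × 0.000621362 = 0.00015534
  w_III·f_III = 0.29 × 0.0122285 = 0.00354628
Denominator: 3.5973e-11 + 0.00015534 + 0.00354628 = 0.00370162
Responsibility of Class III: 0.00354628 / 0.00370162 ≈ 0.958

0.958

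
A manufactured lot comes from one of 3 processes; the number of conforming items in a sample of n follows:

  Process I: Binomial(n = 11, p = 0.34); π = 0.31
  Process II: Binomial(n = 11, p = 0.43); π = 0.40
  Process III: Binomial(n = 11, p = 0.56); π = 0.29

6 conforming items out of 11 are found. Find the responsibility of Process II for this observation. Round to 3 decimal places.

0.423

Apply Bayes' rule: the posterior for each component is proportional to its prior times its likelihood at x.
Binomial probabilities:
  p_I = 0.0893789
  p_II = 0.175722
  p_III = 0.234981
Multiply by the mixture weights:
  π_I·p_I = 0.31 × 0.0893789 = 0.0277075
  π_II·p_II = 0.40 × 0.175722 = 0.0702889
  π_III·p_III = 0.29 × 0.234981 = 0.0681446
Evidence: 0.0277075 + 0.0702889 + 0.0681446 = 0.166141
P(Process II | 6 conforming items out of 11) ≈ 0.423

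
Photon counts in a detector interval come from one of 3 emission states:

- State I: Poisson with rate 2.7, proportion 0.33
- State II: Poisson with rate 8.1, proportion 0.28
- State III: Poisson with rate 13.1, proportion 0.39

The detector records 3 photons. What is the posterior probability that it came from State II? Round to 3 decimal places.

By Bayes' theorem, P(k | x) = π_k f_k(x) / Σ_j π_j f_j(x).
Evaluate each component's likelihood at the observed value:
  L_I = e^(−2.7)·2.7^3/3! = 0.220468
  L_II = e^(−8.1)·8.1^3/3! = 0.0268855
  L_III = e^(−13.1)·13.1^3/3! = 0.000766311
Prior × likelihood for each component:
  π_I·L_I = 0.33 × 0.220468 = 0.0727543
  π_II·L_II = 0.28 × 0.0268855 = 0.00752795
  π_III·L_III = 0.39 × 0.000766311 = 0.000298861
Marginal: 0.0727543 + 0.00752795 + 0.000298861 = 0.0805811
So the posterior for State II is 0.00752795 / 0.0805811 ≈ 0.093.

0.093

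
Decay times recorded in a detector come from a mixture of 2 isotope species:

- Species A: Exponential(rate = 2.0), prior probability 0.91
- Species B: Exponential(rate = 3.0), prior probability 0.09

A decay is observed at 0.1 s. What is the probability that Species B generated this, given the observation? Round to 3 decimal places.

Apply Bayes' rule: the posterior for each component is proportional to its prior times its likelihood at x.
Component likelihoods at x = 0.1 s:
  p_A = 2.0·e^(−2.0·0.1) = 2.0·e^(−0.2000) = 1.63746
  p_B = 3.0·e^(−3.0·0.1) = 3.0·e^(−0.3000) = 2.22245
Unnormalised posteriors:
  w_A·p_A = 0.91 × 1.63746 = 1.49009
  w_B·p_B = 0.09 × 2.22245 = 0.200021
Evidence: 1.49009 + 0.200021 = 1.69011
Responsibility of Species B: 0.200021 / 1.69011 ≈ 0.118

0.118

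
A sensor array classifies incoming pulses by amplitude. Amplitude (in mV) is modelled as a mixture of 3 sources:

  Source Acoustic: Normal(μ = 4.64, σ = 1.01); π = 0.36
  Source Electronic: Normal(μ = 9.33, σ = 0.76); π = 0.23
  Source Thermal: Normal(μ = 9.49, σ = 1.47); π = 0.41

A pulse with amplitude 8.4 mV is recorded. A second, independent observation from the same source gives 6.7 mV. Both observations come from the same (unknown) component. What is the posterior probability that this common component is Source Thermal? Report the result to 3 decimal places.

0.979

P(component k | x) = π_k·f_k(x) / marginal(x), where marginal(x) = Σ_j π_j·f_j(x).
Since both observations come from the same component, the likelihood for component k is f_k(x₁)·f_k(x₂).
  f_Acoustic = [(1/(1.01·√(2π)))·exp(−(8.4−4.64)²/(2·1.01²)) = 0.394992·exp(-6.92952) = 0.00038649] × [0.0493469] = 1.90721e-05
  f_Electronic = [(1/(0.76·√(2π)))·exp(−(8.4−9.33)²/(2·0.76²)) = 0.524924·exp(-0.74870) = 0.248279] × [0.00131736] = 0.000327073
  f_Thermal = [(1/(1.47·√(2π)))·exp(−(8.4−9.49)²/(2·1.47²)) = 0.271389·exp(-0.27491) = 0.206159] × [0.0448099] = 0.00923795
Multiply by the mixture weights:
  π_Acoustic·f_Acoustic = 0.36 × 1.90721e-05 = 6.86594e-06
  π_Electronic·f_Electronic = 0.23 × 0.000327073 = 7.52269e-05
  π_Thermal·f_Thermal = 0.41 × 0.00923795 = 0.00378756
Marginal: 6.86594e-06 + 7.52269e-05 + 0.00378756 = 0.00386965
So the posterior for Source Thermal is 0.00378756 / 0.00386965 ≈ 0.979.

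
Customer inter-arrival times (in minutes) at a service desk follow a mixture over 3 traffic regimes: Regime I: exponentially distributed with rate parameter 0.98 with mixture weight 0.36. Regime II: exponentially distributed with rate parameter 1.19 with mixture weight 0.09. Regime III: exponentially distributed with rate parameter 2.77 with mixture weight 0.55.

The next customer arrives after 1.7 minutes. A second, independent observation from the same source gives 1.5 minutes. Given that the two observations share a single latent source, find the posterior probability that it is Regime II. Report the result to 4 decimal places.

By Bayes' theorem, P(k | x) = π_k f_k(x) / Σ_j π_j f_j(x).
Since both observations come from the same component, the likelihood for component k is f_k(x₁)·f_k(x₂).
  f_I = [0.98·e^(−0.98·1.7) = 0.98·e^(−1.6660) = 0.185222] × [0.225327] = 0.0417354
  f_II = [1.19·e^(−1.19·1.7) = 1.19·e^(−2.0230) = 0.157387] × [0.199679] = 0.0314268
  f_III = [2.77·e^(−2.77·1.7) = 2.77·e^(−4.7090) = 0.0249682] × [0.0434496] = 0.00108486
Weight by the priors:
  π_I·f_I = 0.36 × 0.0417354 = 0.0150247
  π_II·f_II = 0.09 × 0.0314268 = 0.00282841
  π_III·f_III = 0.55 × 0.00108486 = 0.000596672
Marginal: 0.0150247 + 0.00282841 + 0.000596672 = 0.0184498
P(Regime II | data) = 0.00282841 / 0.0184498 ≈ 0.1533

0.1533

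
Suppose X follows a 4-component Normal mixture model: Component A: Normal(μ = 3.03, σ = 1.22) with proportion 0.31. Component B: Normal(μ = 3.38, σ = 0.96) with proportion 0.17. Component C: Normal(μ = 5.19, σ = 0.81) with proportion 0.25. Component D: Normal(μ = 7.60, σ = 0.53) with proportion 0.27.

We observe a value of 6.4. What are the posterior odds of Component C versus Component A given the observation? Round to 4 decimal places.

18.0625

Posterior odds = (P(Z=i) f_i(x)) / (P(Z=j) f_j(x)); the normalising sum cancels.
Evaluate each component's likelihood at the observed value:
  L_A = 0.00720539
  L_B = 0.00294911
  L_C = 0.161383
  L_D = 0.0580036
Posterior odds = (P(Z=C)·L_C) / (P(Z=A)·L_A) = (0.25·0.161383) / (0.31·0.00720539) = 0.0403457 / 0.00223367 ≈ 18.0625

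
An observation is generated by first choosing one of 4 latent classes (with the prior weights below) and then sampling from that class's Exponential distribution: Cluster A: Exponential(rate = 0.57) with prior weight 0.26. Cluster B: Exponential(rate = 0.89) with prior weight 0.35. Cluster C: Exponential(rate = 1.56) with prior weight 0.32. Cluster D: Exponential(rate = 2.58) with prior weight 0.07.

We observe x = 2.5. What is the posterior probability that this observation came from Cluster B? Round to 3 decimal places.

P(component k | x) = π_k·f_k(x) / marginal(x), where marginal(x) = Σ_j π_j·f_j(x).
Evaluate each component's likelihood at the observed value:
  f_A = 0.13709
  f_B = 0.09618
  f_C = 0.0315774
  f_D = 0.00407775
Unnormalised posteriors:
  π_A·f_A = 0.26 × 0.13709 = 0.0356434
  π_B·f_B = 0.35 × 0.09618 = 0.033663
  π_C·f_C = 0.32 × 0.0315774 = 0.0101048
  π_D·f_D = 0.07 × 0.00407775 = 0.000285442
Sum: 0.0356434 + 0.033663 + 0.0101048 + 0.000285442 = 0.0796966
So the posterior for Cluster B is 0.033663 / 0.0796966 ≈ 0.422.

0.422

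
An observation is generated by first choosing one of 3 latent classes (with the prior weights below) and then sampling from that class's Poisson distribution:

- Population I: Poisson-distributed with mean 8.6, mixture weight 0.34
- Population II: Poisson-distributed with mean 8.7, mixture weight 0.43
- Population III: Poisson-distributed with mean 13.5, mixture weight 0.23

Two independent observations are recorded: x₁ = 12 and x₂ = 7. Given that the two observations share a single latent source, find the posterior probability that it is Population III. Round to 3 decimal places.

By Bayes' theorem, P(k | x) = π_k f_k(x) / Σ_j π_j f_j(x).
Since both observations come from the same component, the likelihood for component k is f_k(x₁)·f_k(x₂).
  p_I = [0.0629089] × [0.127094] = 0.00799536
  p_II = [0.0653931] × [0.124693] = 0.00815407
  p_III = [0.10488] × [0.0222295] = 0.00233143
Prior × likelihood for each component:
  π_I·p_I = 0.34 × 0.00799536 = 0.00271842
  π_II·p_II = 0.43 × 0.00815407 = 0.00350625
  π_III·p_III = 0.23 × 0.00233143 = 0.00053623
Sum: 0.00271842 + 0.00350625 + 0.00053623 = 0.0067609
P(Population III | x) ≈ 0.079

0.079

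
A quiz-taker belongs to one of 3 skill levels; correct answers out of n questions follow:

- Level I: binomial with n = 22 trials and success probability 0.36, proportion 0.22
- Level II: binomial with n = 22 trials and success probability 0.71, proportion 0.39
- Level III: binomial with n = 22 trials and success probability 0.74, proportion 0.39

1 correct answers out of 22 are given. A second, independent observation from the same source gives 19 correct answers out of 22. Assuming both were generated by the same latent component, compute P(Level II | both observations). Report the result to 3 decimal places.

0.008

By Bayes' theorem, P(k | x) = w_k f_k(x) / Σ_j w_j f_j(x).
Since both observations come from the same component, the likelihood for component k is f_k(x₁)·f_k(x₂).
  p_I = [C(22,1)·0.36^1·0.64^21 = 22·0.36·8.50706e-05 = 0.000673759] × [1.49902e-06] = 1.00998e-09
  p_II = [C(22,1)·0.71^1·0.29^21 = 22·0.71·5.13284e-12 = 8.0175e-11] × [0.0560562] = 4.4943e-12
  p_III = [C(22,1)·0.74^1·0.26^21 = 22·0.74·5.18132e-13 = 8.43519e-12] × [0.0886836] = 7.48063e-13
Prior × likelihood for each component:
  w_I·p_I = 0.22 × 1.00998e-09 = 2.22196e-10
  w_II·p_II = 0.39 × 4.4943e-12 = 1.75278e-12
  w_III·p_III = 0.39 × 7.48063e-13 = 2.91745e-13
Sum: 2.22196e-10 + 1.75278e-12 + 2.91745e-13 = 2.2424e-10
P(Level II | x₁, x₂) ≈ 0.008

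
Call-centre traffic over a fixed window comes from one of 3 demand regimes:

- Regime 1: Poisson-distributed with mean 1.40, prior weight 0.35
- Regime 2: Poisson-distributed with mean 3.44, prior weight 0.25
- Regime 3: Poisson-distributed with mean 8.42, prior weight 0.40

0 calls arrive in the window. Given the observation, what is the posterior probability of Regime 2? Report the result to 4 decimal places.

Apply Bayes' rule: the posterior for each component is proportional to its prior times its likelihood at x.
Evaluate each component's likelihood at the observed value:
  p_1 = 0.246597
  p_2 = 0.0320647
  p_3 = 0.000220415
Prior × likelihood for each component:
  P(Z=1)·p_1 = 0.35 × 0.246597 = 0.0863089
  P(Z=2)·p_2 = 0.25 × 0.0320647 = 0.00801617
  P(Z=3)·p_3 = 0.40 × 0.000220415 = 8.81659e-05
Evidence: 0.0863089 + 0.00801617 + 8.81659e-05 = 0.0944133
So the posterior for Regime 2 is 0.00801617 / 0.0944133 ≈ 0.0849.

0.0849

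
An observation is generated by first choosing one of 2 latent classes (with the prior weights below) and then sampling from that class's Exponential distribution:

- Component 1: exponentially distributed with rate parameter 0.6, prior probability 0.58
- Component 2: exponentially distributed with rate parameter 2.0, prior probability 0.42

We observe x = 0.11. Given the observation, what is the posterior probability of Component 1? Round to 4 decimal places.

By Bayes' theorem, P(k | x) = P(Z=k) f_k(x) / Σ_j P(Z=j) f_j(x).
Evaluate each component's likelihood at the observed value:
  p_1 = 0.561679
  p_2 = 1.60504
Weight by the priors:
  P(Z=1)·p_1 = 0.58 × 0.561679 = 0.325774
  P(Z=2)·p_2 = 0.42 × 1.60504 = 0.674116
Sum: 0.325774 + 0.674116 = 0.999889
P(Component 1 | data) = 0.325774 / 0.999889 ≈ 0.3258

0.3258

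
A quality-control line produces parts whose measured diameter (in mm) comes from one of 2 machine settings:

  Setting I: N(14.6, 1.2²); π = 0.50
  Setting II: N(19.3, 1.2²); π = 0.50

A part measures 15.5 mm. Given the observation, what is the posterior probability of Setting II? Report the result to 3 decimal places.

Posterior ∝ prior × likelihood, so P(k | x) ∝ π_k f_k(x); normalise over all components.
Evaluate each component's likelihood at the observed value:
  f_I = (1/(1.2·√(2π)))·exp(−(15.5−14.6)²/(2·1.2²)) = 0.332452·exp(-0.28125) = 0.250948
  f_II = (1/(1.2·√(2π)))·exp(−(15.5−19.3)²/(2·1.2²)) = 0.332452·exp(-5.01389) = 0.00220915
Prior × likelihood for each component:
  π_I·f_I = 0.50 × 0.250948 = 0.125474
  π_II·f_II = 0.50 × 0.00220915 = 0.00110457
Evidence: 0.125474 + 0.00110457 = 0.126579
Responsibility of Setting II: 0.00110457 / 0.126579 ≈ 0.009

0.009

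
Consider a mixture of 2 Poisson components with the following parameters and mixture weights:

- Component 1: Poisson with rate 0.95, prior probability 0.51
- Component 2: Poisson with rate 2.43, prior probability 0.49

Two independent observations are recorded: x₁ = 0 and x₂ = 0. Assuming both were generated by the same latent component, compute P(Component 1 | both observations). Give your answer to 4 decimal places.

0.9526

The responsibility of component k is π_k f_k(x) divided by Σ_j π_j f_j(x).
Since both observations come from the same component, the likelihood for component k is f_k(x₁)·f_k(x₂).
  f_1 = [e^(−0.95)·0.95^0/0! = 0.386741] × [0.386741] = 0.149569
  f_2 = [e^(−2.43)·2.43^0/0! = 0.0880368] × [0.0880368] = 0.00775048
Unnormalised posteriors:
  π_1·f_1 = 0.51 × 0.149569 = 0.07628
  π_2·f_2 = 0.49 × 0.00775048 = 0.00379774
Marginal: 0.07628 + 0.00379774 = 0.0800777
P(Component 1 | x₁,x₂) = 0.07628 / 0.0800777 ≈ 0.9526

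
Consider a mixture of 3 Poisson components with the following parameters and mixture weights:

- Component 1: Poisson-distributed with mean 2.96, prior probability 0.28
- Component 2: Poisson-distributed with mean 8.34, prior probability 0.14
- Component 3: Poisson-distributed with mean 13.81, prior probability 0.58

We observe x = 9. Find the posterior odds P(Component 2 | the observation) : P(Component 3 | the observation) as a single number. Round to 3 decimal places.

0.612

Only the two components matter; the odds are (π_i f_i(x)) / (π_j f_j(x)).
Poisson probabilities:
  L_1 = e^(−2.96)·2.96^9/9! = 0.00249087
  L_2 = e^(−8.34)·8.34^9/9! = 0.128444
  L_3 = e^(−13.81)·13.81^9/9! = 0.050626
Posterior odds = (π_2·L_2) / (π_3·L_3) = (0.14·0.128444) / (0.58·0.050626) = 0.0179822 / 0.0293631 ≈ 0.612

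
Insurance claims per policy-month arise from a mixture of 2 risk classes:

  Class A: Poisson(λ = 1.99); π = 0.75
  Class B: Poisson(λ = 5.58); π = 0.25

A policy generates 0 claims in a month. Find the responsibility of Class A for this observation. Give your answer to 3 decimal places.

0.991

By Bayes' theorem, P(k | x) = π_k f_k(x) / Σ_j π_j f_j(x).
Poisson probabilities:
  p_A = e^(−1.99)·1.99^0/0! = 0.136695
  p_B = e^(−5.58)·5.58^0/0! = 0.00377257
Multiply by the mixture weights:
  π_A·p_A = 0.75 × 0.136695 = 0.102522
  π_B·p_B = 0.25 × 0.00377257 = 0.000943141
Denominator: 0.102522 + 0.000943141 = 0.103465
So the posterior for Class A is 0.102522 / 0.103465 ≈ 0.991.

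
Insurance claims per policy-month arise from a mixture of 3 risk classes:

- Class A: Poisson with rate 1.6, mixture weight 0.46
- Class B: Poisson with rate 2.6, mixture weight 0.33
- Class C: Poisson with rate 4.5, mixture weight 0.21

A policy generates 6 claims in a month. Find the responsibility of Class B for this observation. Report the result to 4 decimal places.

0.2657

Posterior ∝ prior × likelihood, so P(k | x) ∝ π_k f_k(x); normalise over all components.
Component likelihoods at x = 6 claims:
  L_A = e^(−1.6)·1.6^6/6! = 0.00470453
  L_B = e^(−2.6)·2.6^6/6! = 0.0318671
  L_C = e^(−4.5)·4.5^6/6! = 0.12812
Unnormalised posteriors:
  π_A·L_A = 0.46 × 0.00470453 = 0.00216408
  π_B·L_B = 0.33 × 0.0318671 = 0.0105161
  π_C·L_C = 0.21 × 0.12812 = 0.0269052
Sum: 0.00216408 + 0.0105161 + 0.0269052 = 0.0395854
P(Class B | x) = 0.0105161 / 0.0395854 ≈ 0.2657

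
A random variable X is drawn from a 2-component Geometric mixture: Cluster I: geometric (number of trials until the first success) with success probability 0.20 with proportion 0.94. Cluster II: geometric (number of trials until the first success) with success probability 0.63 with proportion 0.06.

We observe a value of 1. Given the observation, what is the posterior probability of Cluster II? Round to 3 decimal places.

0.167

Apply Bayes' rule: the posterior for each component is proportional to its prior times its likelihood at x.
Evaluate each component's likelihood at the observed value:
  p_I = 0.2
  p_II = 0.63
Unnormalised posteriors:
  π_I·p_I = 0.94 × 0.2 = 0.188
  π_II·p_II = 0.06 × 0.63 = 0.0378
Evidence: 0.188 + 0.0378 = 0.2258
Responsibility of Cluster II: 0.0378 / 0.2258 ≈ 0.167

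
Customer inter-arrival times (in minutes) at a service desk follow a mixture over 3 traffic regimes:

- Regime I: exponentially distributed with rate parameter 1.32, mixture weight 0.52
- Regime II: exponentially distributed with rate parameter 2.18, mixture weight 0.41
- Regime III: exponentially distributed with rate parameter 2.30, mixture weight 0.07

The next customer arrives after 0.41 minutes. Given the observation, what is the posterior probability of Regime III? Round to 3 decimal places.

0.076

The responsibility of component k is π_k f_k(x) divided by Σ_j π_j f_j(x).
Evaluate each component's likelihood at the observed value:
  p_I = 0.768305
  p_II = 0.891834
  p_III = 0.895753
Multiply by the mixture weights:
  π_I·p_I = 0.52 × 0.768305 = 0.399519
  π_II·p_II = 0.41 × 0.891834 = 0.365652
  π_III·p_III = 0.07 × 0.895753 = 0.0627027
Denominator: 0.399519 + 0.365652 + 0.0627027 = 0.827873
P(Regime III | 0.41 minutes) = 0.0627027 / 0.827873 ≈ 0.076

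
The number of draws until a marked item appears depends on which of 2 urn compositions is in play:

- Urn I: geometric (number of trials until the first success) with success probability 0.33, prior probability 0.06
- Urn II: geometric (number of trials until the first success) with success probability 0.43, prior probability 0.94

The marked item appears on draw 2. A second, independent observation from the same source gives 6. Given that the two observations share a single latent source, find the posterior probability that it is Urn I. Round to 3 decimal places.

By Bayes' theorem, P(k | x) = π_k f_k(x) / Σ_j π_j f_j(x).
Since both observations come from the same component, the likelihood for component k is f_k(x₁)·f_k(x₂).
  f_I = [0.33·(1−0.33)^1 = 0.33·0.67 = 0.2211] × [0.0445541] = 0.00985092
  f_II = [0.43·(1−0.43)^1 = 0.43·0.57 = 0.2451] × [0.0258728] = 0.00634141
Multiply by the mixture weights:
  π_I·f_I = 0.06 × 0.00985092 = 0.000591055
  π_II·f_II = 0.94 × 0.00634141 = 0.00596093
Evidence: 0.000591055 + 0.00596093 = 0.00655198
So the posterior for Urn I is 0.000591055 / 0.00655198 ≈ 0.090.

0.090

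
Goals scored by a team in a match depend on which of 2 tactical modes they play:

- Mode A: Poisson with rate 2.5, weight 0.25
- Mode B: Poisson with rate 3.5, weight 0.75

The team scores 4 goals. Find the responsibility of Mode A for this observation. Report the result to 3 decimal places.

0.191

Apply Bayes' rule: the posterior for each component is proportional to its prior times its likelihood at x.
Evaluate each component's likelihood at the observed value:
  L_A = 0.133602
  L_B = 0.188812
Unnormalised posteriors:
  π_A·L_A = 0.25 × 0.133602 = 0.0334005
  π_B·L_B = 0.75 × 0.188812 = 0.141609
Evidence: 0.0334005 + 0.141609 = 0.17501
Responsibility of Mode A: 0.0334005 / 0.17501 ≈ 0.191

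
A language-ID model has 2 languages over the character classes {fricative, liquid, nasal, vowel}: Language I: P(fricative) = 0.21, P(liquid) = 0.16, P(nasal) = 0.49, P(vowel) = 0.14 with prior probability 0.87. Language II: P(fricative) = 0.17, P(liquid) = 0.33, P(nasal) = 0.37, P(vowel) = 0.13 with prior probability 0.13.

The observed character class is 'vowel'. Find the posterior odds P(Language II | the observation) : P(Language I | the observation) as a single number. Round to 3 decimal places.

The posterior odds equal the prior odds times the likelihood ratio: (π_i/π_j)·(f_i(x)/f_j(x)).
Evaluate each component's likelihood at the observed value:
  p_I = P(vowel | comp) = 0.14
  p_II = P(vowel | comp) = 0.13
Posterior odds = (π_II·p_II) / (π_I·p_I) = (0.13·0.13) / (0.87·0.14) = 0.0169 / 0.1218 ≈ 0.139

0.139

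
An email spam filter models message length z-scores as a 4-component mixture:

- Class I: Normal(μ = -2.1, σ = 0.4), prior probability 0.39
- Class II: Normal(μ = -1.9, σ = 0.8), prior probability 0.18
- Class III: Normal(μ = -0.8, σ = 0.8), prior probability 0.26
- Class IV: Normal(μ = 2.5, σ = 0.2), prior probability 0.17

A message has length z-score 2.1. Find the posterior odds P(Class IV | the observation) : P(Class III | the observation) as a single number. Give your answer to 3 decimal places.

252.579

Since P(k|x) ∝ P(Z=k) f_k(x), the posterior odds are P(Z=i) f_i(x) / (P(Z=j) f_j(x)).
Normal densities:
  p_I = 1.14384e-24
  p_II = 1.8584e-06
  p_III = 0.000698827
  p_IV = 0.269955
Odds = (0.17/0.26) × (0.269955/0.000698827) = 0.653846 × 386.297 ≈ 252.579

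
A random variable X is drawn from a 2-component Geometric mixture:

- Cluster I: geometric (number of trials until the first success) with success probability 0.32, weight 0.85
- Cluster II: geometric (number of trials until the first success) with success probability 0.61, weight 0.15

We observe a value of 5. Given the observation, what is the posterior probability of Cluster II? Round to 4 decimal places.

0.0351

The responsibility of component k is π_k f_k(x) divided by Σ_j π_j f_j(x).
Component likelihoods at x = 5:
  f_I = 0.32·(1−0.32)^4 = 0.32·0.213814 = 0.0684204
  f_II = 0.61·(1−0.61)^4 = 0.61·0.0231344 = 0.014112
Weight by the priors:
  π_I·f_I = 0.85 × 0.0684204 = 0.0581573
  π_II·f_II = 0.15 × 0.014112 = 0.0021168
Normaliser: 0.0581573 + 0.0021168 = 0.0602741
So the posterior for Cluster II is 0.0021168 / 0.0602741 ≈ 0.0351.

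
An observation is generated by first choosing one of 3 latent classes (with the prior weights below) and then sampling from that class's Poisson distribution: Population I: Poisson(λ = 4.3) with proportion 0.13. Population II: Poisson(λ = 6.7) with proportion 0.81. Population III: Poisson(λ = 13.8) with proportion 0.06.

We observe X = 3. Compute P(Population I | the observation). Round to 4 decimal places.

By Bayes' theorem, P(k | x) = π_k f_k(x) / Σ_j π_j f_j(x).
Component likelihoods at x = 3:
  p_I = e^(−4.3)·4.3^3/3! = 0.179799
  p_II = e^(−6.7)·6.7^3/3! = 0.0617021
  p_III = e^(−13.8)·13.8^3/3! = 0.000444859
Prior × likelihood for each component:
  π_I·p_I = 0.13 × 0.179799 = 0.0233739
  π_II·p_II = 0.81 × 0.0617021 = 0.0499787
  π_III·p_III = 0.06 × 0.000444859 = 2.66915e-05
Normaliser: 0.0233739 + 0.0499787 + 2.66915e-05 = 0.0733793
So the posterior for Population I is 0.0233739 / 0.0733793 ≈ 0.3185.

0.3185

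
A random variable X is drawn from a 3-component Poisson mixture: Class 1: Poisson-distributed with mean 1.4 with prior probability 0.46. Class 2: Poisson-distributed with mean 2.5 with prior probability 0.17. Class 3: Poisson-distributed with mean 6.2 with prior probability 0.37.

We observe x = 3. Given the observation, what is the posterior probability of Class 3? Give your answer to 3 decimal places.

The responsibility of component k is P(Z=k) f_k(x) divided by Σ_j P(Z=j) f_j(x).
Poisson probabilities:
  L_1 = e^(−1.4)·1.4^3/3! = 0.112777
  L_2 = e^(−2.5)·2.5^3/3! = 0.213763
  L_3 = e^(−6.2)·6.2^3/3! = 0.0806117
Weight by the priors:
  P(Z=1)·L_1 = 0.46 × 0.112777 = 0.0518774
  P(Z=2)·L_2 = 0.17 × 0.213763 = 0.0363397
  P(Z=3)·L_3 = 0.37 × 0.0806117 = 0.0298263
Sum: 0.0518774 + 0.0363397 + 0.0298263 = 0.118043
P(Class 3 | x) ≈ 0.253

0.253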